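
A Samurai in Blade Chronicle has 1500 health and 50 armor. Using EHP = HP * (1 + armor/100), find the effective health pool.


EHP = 1500 * (1 + 50/100)
= 1500 * (1 + 0.5)
= 1500 * 1.5
= 2250.0

2250.0 EHP


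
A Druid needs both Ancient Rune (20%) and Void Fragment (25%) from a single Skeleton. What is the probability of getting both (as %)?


For independent events, P(both) = P(A) * P(B)
= 20% * 25%
= 500 / 100 %
= 5.0%

5.0%


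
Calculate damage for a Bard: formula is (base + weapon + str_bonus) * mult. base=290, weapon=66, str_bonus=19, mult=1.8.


Sum base + weapon + str = 290 + 66 + 19 = 375
Multiply by 1.8:
375 * 1.8 = 675.0

675.0 damage


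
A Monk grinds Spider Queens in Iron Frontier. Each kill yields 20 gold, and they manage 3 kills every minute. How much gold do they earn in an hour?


Gold per minute = 20 * 3 = 60
Gold per hour = 60 * 60 = 3600

3600 gold/hour


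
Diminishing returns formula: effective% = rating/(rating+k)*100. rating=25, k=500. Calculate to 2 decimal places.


effective% = rating / (rating + k) * 100
= 25 / (25 + 500) * 100
= 25 / 525 * 100
= 0.047619 * 100
= 4.76%

4.76%


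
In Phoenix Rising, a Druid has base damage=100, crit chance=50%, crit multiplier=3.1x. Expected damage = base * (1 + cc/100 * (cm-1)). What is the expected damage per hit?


E[dmg] = base * (1 + crit_chance * (crit_mult - 1))
cc as decimal = 50/100 = 0.5
cm - 1 = 3.1 - 1 = 2.1
Bonus factor = 0.5 * 2.1 = 1.05
Total multiplier = 1 + 1.05 = 2.05
Expected damage = 100 * 2.05 = 205.00

205.00 damage


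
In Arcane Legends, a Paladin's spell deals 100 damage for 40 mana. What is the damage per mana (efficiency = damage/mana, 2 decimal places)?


Efficiency = damage / mana
= 100 / 40
= 2.50

2.50 dmg/mana


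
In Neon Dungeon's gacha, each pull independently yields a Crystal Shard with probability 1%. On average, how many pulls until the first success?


Expected pulls for a geometric distribution = 1/p = 100 / rate%
= 100 / 1
= 100.0

100.0 pulls


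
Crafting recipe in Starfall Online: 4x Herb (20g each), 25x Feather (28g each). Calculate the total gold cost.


Cost breakdown:
  Herb: 4 * 20 = 80
  Feather: 25 * 28 = 700
Total = 80 + 700 = 780

780 gold


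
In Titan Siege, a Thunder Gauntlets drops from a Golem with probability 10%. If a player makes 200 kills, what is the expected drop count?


Expected drops = kills * (drop_rate / 100)
= 200 * (10 / 100)
= 200 * 0.1
= 20.0

20.0 drops


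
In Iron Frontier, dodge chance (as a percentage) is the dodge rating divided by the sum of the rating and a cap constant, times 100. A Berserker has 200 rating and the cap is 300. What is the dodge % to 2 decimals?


dodge% = 200 / (200 + 300) * 100
= 200 / 500 * 100
= 0.4 * 100
= 40.00%

40.00%


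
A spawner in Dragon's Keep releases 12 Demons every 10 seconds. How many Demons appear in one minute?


Spawns per minute = count * (60 / interval)
= 12 * (60 / 10)
= 12 * 6.0
= 72.0

72.0 per minute


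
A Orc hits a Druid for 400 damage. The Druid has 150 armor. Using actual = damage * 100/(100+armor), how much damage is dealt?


actual = 400 * 100 / (100 + 150)
= 400 * 100 / 250
= 40000 / 250
= 160.00

160.00 damage


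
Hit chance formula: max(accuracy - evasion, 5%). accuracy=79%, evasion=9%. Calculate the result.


accuracy - evasion = 79 - 9 = 70
Apply floor: max(70, 5) = 70
Hit chance = 70%

70%


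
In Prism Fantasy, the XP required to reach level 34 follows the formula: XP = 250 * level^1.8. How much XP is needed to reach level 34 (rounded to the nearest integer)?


XP = 250 * level^1.8
Substitute level = 34:
XP = 250 * 34^1.8
= 250 * 571.0341
= 142759

142759 XP


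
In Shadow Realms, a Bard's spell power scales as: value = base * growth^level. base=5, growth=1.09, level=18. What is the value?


value = base * growth^level
= 5 * 1.09^18
= 5 * 4.71712
= 23.59

23.59 spell power


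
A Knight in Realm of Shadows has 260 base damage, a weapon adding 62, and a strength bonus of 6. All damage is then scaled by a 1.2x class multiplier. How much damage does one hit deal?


Sum base + weapon + str = 260 + 62 + 6 = 328
Multiply by 1.2:
328 * 1.2 = 393.6

393.6 damage


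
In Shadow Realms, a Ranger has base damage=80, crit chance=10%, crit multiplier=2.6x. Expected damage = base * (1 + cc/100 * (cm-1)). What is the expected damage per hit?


E[dmg] = base * (1 + crit_chance * (crit_mult - 1))
cc as decimal = 10/100 = 0.1
cm - 1 = 2.6 - 1 = 1.6
Bonus factor = 0.1 * 1.6 = 0.16
Total multiplier = 1 + 0.16 = 1.16
Expected damage = 80 * 1.16 = 92.80

92.80 damage


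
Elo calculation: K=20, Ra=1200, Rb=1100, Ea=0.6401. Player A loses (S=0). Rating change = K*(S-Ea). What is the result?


Elo update: delta = K * (S - Ea), where S = 0 (loses)
S - Ea = 0 - 0.6401 = -0.6401
Rating change = 20 * -0.6401
= -12.80

-12.80 rating points


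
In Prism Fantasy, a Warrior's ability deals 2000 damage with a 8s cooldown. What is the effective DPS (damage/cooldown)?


DPS = damage / cooldown
= 2000 / 8
= 250.00

250.00 DPS


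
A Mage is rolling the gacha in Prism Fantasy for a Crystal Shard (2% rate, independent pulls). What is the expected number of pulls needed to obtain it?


Expected pulls for a geometric distribution = 1/p = 100 / rate%
= 100 / 2
= 50.0

50.0 pulls


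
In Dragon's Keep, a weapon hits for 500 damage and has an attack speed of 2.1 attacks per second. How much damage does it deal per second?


DPS = damage * attack_speed
= 500 * 2.1
= 1050.0

1050.0 DPS


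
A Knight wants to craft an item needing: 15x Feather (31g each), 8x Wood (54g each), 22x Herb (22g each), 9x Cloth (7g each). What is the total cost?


Cost breakdown:
  Feather: 15 * 31 = 465
  Wood: 8 * 54 = 432
  Herb: 22 * 22 = 484
  Cloth: 9 * 7 = 63
Total = 465 + 432 + 484 + 63 = 1444

1444 gold


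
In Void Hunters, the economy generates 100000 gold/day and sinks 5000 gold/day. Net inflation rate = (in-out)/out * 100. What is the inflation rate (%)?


Net gold = 100000 - 5000 = 95000
Inflation rate = net / sunk * 100 = 95000 / 5000 * 100
= 19.0 * 100
= 1900.00%

1900.00%


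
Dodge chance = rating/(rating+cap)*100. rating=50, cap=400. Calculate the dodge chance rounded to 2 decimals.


dodge% = 50 / (50 + 400) * 100
= 50 / 450 * 100
= 0.111111 * 100
= 11.11%

11.11%


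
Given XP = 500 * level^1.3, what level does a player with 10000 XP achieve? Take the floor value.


XP = 500 * level^1.3, so level = (XP / 500)^(1/1.3)
= (10000 / 500)^(1/1.3)
= 20.0^0.7692
= 10.0183
Floor: level = 10

level 10


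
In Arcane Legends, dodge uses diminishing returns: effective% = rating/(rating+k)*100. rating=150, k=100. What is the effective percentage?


effective% = rating / (rating + k) * 100
= 150 / (150 + 100) * 100
= 150 / 250 * 100
= 0.6 * 100
= 60.00%

60.00%


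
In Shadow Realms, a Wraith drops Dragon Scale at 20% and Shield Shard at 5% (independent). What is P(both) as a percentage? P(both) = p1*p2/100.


For independent events, P(both) = P(A) * P(B)
= 20% * 5%
= 100 / 100 %
= 1.0%

1.0%


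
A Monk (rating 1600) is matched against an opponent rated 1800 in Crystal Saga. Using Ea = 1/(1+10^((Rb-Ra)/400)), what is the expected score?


Elo expected score: Ea = 1/(1 + 10^((Rb-Ra)/400))
Rb - Ra = 1800 - 1600 = 200
(Rb-Ra)/400 = 200/400 = 0.5
10^0.5 = 3.162278
Ea = 1/(1 + 3.162278) = 1/4.162278 = 0.2403

0.2403


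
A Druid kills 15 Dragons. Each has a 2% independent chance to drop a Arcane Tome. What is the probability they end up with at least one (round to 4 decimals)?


P(at least one) = 1 - P(none) = 1 - (1-p)^n
p = 2/100 = 0.02
1 - p = 0.98
(1 - p)^15 = 0.98^15 = 0.738569
P(at least one) = 1 - 0.738569 = 0.2614

0.2614


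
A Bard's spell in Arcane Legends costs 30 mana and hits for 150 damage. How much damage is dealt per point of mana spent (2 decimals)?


Efficiency = damage / mana
= 150 / 30
= 5.00

5.00 dmg/mana


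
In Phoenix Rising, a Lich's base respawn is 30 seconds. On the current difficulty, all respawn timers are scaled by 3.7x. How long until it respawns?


Respawn time = base * multiplier
= 30 * 3.7
= 111.0 seconds

111.0 seconds


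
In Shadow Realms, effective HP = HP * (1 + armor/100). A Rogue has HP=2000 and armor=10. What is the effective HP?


EHP = 2000 * (1 + 10/100)
= 2000 * (1 + 0.1)
= 2000 * 1.1
= 2200.0

2200.0 EHP


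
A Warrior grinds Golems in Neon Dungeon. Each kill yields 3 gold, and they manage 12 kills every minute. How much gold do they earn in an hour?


Gold per minute = 3 * 12 = 36
Gold per hour = 36 * 60 = 2160

2160 gold/hour


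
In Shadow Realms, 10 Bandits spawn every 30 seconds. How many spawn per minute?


Spawns per minute = count * (60 / interval)
= 10 * (60 / 30)
= 10 * 2.0
= 20.0

20.0 per minute


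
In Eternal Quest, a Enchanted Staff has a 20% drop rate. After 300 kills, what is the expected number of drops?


Expected drops = kills * (drop_rate / 100)
= 300 * (20 / 100)
= 300 * 0.2
= 60.0

60.0 drops


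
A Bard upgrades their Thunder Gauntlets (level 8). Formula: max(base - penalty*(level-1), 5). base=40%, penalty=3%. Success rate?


raw_rate = 40 - 3 * (8 - 1)
= 40 - 3 * 7
= 40 - 21
= 19
Apply floor: max(19, 5) = 19%

19%


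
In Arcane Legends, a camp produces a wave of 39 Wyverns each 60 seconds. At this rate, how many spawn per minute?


Spawns per minute = count * (60 / interval)
= 39 * (60 / 60)
= 39 * 1.0
= 39.0

39.0 per minute


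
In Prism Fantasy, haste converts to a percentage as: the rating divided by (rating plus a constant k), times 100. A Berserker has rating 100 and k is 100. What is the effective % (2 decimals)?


effective% = rating / (rating + k) * 100
= 100 / (100 + 100) * 100
= 100 / 200 * 100
= 0.5 * 100
= 50.00%

50.00%


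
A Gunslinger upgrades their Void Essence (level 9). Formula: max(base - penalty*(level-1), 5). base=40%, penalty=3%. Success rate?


raw_rate = 40 - 3 * (9 - 1)
= 40 - 3 * 8
= 40 - 24
= 16
Apply floor: max(16, 5) = 16%

16%


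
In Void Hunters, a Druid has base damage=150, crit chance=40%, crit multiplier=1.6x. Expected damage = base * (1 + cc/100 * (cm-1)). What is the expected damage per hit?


E[dmg] = base * (1 + crit_chance * (crit_mult - 1))
cc as decimal = 40/100 = 0.4
cm - 1 = 1.6 - 1 = 0.6
Bonus factor = 0.4 * 0.6 = 0.24
Total multiplier = 1 + 0.24 = 1.24
Expected damage = 150 * 1.24 = 186.00

186.00 damage


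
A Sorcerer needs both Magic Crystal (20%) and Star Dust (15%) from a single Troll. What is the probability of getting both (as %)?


For independent events, P(both) = P(A) * P(B)
= 20% * 15%
= 300 / 100 %
= 3.0%

3.0%


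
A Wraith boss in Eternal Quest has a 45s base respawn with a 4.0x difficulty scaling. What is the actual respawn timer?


Respawn time = base * multiplier
= 45 * 4.0
= 180.0 seconds

180.0 seconds


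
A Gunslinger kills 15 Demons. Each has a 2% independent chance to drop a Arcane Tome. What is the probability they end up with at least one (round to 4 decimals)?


P(at least one) = 1 - P(none) = 1 - (1-p)^n
p = 2/100 = 0.02
1 - p = 0.98
(1 - p)^15 = 0.98^15 = 0.738569
P(at least one) = 1 - 0.738569 = 0.2614

0.2614


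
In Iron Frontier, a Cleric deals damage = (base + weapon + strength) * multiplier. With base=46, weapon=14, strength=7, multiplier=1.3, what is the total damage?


Sum base + weapon + str = 46 + 14 + 7 = 67
Multiply by 1.3:
67 * 1.3 = 87.1

87.1 damage


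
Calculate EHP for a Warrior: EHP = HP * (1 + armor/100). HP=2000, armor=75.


EHP = 2000 * (1 + 75/100)
= 2000 * (1 + 0.75)
= 2000 * 1.75
= 3500.0

3500.0 EHP


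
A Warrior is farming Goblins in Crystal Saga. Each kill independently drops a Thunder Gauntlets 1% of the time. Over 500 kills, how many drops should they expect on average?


Expected drops = kills * (drop_rate / 100)
= 500 * (1 / 100)
= 500 * 0.01
= 5.0

5.0 drops


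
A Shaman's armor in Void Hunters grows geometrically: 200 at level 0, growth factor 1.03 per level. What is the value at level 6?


value = base * growth^level
= 200 * 1.03^6
= 200 * 1.194052
= 238.81

238.81 armor


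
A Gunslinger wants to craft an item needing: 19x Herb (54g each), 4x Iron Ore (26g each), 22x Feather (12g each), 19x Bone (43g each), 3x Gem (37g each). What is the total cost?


Cost breakdown:
  Herb: 19 * 54 = 1026
  Iron Ore: 4 * 26 = 104
  Feather: 22 * 12 = 264
  Bone: 19 * 43 = 817
  Gem: 3 * 37 = 111
Total = 1026 + 104 + 264 + 817 + 111 = 2322

2322 gold


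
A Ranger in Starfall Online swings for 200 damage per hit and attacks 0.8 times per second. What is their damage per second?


DPS = damage * attack_speed
= 200 * 0.8
= 160.0

160.0 DPS


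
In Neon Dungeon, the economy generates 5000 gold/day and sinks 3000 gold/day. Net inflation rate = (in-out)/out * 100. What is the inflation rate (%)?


Net gold = 5000 - 3000 = 2000
Inflation rate = net / sunk * 100 = 2000 / 3000 * 100
= 0.666667 * 100
= 66.67%

66.67%


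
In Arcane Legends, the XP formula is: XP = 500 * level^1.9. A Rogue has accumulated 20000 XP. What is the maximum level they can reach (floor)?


XP = 500 * level^1.9, so level = (XP / 500)^(1/1.9)
= (20000 / 500)^(1/1.9)
= 40.0^0.5263
= 6.9693
Floor: level = 6

level 6


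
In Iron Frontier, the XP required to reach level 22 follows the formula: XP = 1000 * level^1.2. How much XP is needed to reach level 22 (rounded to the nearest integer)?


XP = 1000 * level^1.2
Substitute level = 22:
XP = 1000 * 22^1.2
= 1000 * 40.8232
= 40823

40823 XP


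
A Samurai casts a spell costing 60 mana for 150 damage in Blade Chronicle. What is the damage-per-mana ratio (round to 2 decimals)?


Efficiency = damage / mana
= 150 / 60
= 2.50

2.50 dmg/mana


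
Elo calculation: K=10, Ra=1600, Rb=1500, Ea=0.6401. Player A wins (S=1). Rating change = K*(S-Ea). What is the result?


Elo update: delta = K * (S - Ea), where S = 1 (wins)
S - Ea = 1 - 0.6401 = 0.3599
Rating change = 10 * 0.3599
= 3.60

3.60 rating points


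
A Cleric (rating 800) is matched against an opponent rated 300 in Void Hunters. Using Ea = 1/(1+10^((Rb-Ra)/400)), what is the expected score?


Elo expected score: Ea = 1/(1 + 10^((Rb-Ra)/400))
Rb - Ra = 300 - 800 = -500
(Rb-Ra)/400 = -500/400 = -1.25
10^-1.25 = 0.056234
Ea = 1/(1 + 0.056234) = 1/1.056234 = 0.9468

0.9468


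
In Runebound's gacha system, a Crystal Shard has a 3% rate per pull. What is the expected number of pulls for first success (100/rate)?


Expected pulls for a geometric distribution = 1/p = 100 / rate%
= 100 / 3
= 33.33

33.33 pulls


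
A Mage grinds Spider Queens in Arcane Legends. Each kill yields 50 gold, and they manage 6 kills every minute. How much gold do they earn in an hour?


Gold per minute = 50 * 6 = 300
Gold per hour = 300 * 60 = 18000

18000 gold/hour


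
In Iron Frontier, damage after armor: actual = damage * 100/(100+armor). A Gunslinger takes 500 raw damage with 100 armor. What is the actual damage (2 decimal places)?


actual = 500 * 100 / (100 + 100)
= 500 * 100 / 200
= 50000 / 200
= 250.00

250.00 damage


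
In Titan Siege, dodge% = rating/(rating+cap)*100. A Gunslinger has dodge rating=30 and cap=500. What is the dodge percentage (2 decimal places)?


dodge% = 30 / (30 + 500) * 100
= 30 / 530 * 100
= 0.056604 * 100
= 5.66%

5.66%


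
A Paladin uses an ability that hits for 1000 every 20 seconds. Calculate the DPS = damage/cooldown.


DPS = damage / cooldown
= 1000 / 20
= 50.00

50.00 DPS


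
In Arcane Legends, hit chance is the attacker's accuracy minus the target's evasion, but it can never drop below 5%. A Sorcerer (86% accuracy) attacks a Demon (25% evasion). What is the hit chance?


accuracy - evasion = 86 - 25 = 61
Apply floor: max(61, 5) = 61
Hit chance = 61%

61%


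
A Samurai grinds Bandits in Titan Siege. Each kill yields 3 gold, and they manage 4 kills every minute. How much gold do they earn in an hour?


Gold per minute = 3 * 4 = 12
Gold per hour = 12 * 60 = 720

720 gold/hour


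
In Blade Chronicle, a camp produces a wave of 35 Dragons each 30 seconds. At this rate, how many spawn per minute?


Spawns per minute = count * (60 / interval)
= 35 * (60 / 30)
= 35 * 2.0
= 70.0

70.0 per minute


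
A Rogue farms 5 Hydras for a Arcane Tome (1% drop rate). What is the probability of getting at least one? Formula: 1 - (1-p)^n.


P(at least one) = 1 - P(none) = 1 - (1-p)^n
p = 1/100 = 0.01
1 - p = 0.99
(1 - p)^5 = 0.99^5 = 0.950990
P(at least one) = 1 - 0.950990 = 0.0490

0.0490


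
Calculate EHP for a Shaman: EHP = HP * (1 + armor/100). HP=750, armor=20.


EHP = 750 * (1 + 20/100)
= 750 * (1 + 0.2)
= 750 * 1.2
= 900.0

900.0 EHP


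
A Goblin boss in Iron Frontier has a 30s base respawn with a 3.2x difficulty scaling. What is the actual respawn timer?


Respawn time = base * multiplier
= 30 * 3.2
= 96.0 seconds

96.0 seconds


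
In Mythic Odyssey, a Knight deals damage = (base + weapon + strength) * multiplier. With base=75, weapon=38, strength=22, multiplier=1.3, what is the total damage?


Sum base + weapon + str = 75 + 38 + 22 = 135
Multiply by 1.3:
135 * 1.3 = 175.5

175.5 damage


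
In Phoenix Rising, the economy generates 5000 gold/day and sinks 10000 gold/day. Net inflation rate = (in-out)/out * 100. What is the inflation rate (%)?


Net gold = 5000 - 10000 = -5000
Inflation rate = net / sunk * 100 = -5000 / 10000 * 100
= -0.5 * 100
= -50.00%

-50.00%


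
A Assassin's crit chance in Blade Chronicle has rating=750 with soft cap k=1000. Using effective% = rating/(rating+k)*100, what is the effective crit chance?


effective% = rating / (rating + k) * 100
= 750 / (750 + 1000) * 100
= 750 / 1750 * 100
= 0.428571 * 100
= 42.86%

42.86%


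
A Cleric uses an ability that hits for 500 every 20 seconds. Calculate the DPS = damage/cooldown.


DPS = damage / cooldown
= 500 / 20
= 25.00

25.00 DPS


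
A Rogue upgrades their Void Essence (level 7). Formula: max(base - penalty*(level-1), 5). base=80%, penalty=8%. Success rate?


raw_rate = 80 - 8 * (7 - 1)
= 80 - 8 * 6
= 80 - 48
= 32
Apply floor: max(32, 5) = 32%

32%


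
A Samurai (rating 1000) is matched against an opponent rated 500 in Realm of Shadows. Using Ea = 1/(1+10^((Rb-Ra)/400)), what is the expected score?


Elo expected score: Ea = 1/(1 + 10^((Rb-Ra)/400))
Rb - Ra = 500 - 1000 = -500
(Rb-Ra)/400 = -500/400 = -1.25
10^-1.25 = 0.056234
Ea = 1/(1 + 0.056234) = 1/1.056234 = 0.9468

0.9468


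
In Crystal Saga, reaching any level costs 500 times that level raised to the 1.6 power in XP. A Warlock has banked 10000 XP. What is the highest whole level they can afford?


XP = 500 * level^1.6, so level = (XP / 500)^(1/1.6)
= (10000 / 500)^(1/1.6)
= 20.0^0.625
= 6.5034
Floor: level = 6

level 6


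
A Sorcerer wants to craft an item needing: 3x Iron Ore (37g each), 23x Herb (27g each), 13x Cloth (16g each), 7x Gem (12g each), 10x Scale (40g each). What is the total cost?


Cost breakdown:
  Iron Ore: 3 * 37 = 111
  Herb: 23 * 27 = 621
  Cloth: 13 * 16 = 208
  Gem: 7 * 12 = 84
  Scale: 10 * 40 = 400
Total = 111 + 621 + 208 + 84 + 400 = 1424

1424 gold


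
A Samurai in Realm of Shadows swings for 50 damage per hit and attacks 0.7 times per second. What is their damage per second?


DPS = damage * attack_speed
= 50 * 0.7
= 35.0

35.0 DPS


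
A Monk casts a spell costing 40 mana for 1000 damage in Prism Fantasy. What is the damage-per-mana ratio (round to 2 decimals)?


Efficiency = damage / mana
= 1000 / 40
= 25.00

25.00 dmg/mana


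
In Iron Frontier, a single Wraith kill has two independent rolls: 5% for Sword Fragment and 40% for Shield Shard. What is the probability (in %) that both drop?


For independent events, P(both) = P(A) * P(B)
= 5% * 40%
= 200 / 100 %
= 2.0%

2.0%


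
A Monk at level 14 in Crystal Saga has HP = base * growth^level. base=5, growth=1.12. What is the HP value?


value = base * growth^level
= 5 * 1.12^14
= 5 * 4.887112
= 24.44

24.44 HP


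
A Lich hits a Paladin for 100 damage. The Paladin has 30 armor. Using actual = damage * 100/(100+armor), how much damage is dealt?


actual = 100 * 100 / (100 + 30)
= 100 * 100 / 130
= 10000 / 130
= 76.92

76.92 damage


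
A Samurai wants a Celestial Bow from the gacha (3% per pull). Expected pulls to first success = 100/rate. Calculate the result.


Expected pulls for a geometric distribution = 1/p = 100 / rate%
= 100 / 3
= 33.33

33.33 pulls


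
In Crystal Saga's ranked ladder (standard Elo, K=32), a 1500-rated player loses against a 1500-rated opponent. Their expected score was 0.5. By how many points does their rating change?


Elo update: delta = K * (S - Ea), where S = 0 (loses)
S - Ea = 0 - 0.5 = -0.5
Rating change = 32 * -0.5
= -16.00

-16.00 rating points


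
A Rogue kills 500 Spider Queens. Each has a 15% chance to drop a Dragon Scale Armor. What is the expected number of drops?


Expected drops = kills * (drop_rate / 100)
= 500 * (15 / 100)
= 500 * 0.15
= 75.0

75.0 drops


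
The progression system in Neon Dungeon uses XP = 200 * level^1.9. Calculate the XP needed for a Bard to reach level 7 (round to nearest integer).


XP = 200 * level^1.9
Substitute level = 7:
XP = 200 * 7^1.9
= 200 * 40.3354
= 8067

8067 XP


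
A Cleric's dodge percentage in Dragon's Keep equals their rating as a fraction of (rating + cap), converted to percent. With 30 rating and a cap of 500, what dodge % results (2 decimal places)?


dodge% = 30 / (30 + 500) * 100
= 30 / 530 * 100
= 0.056604 * 100
= 5.66%

5.66%


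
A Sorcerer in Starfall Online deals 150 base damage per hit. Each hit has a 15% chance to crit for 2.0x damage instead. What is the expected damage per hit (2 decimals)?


E[dmg] = base * (1 + crit_chance * (crit_mult - 1))
cc as decimal = 15/100 = 0.15
cm - 1 = 2.0 - 1 = 1.0
Bonus factor = 0.15 * 1.0 = 0.15
Total multiplier = 1 + 0.15 = 1.15
Expected damage = 150 * 1.15 = 172.50

172.50 damage


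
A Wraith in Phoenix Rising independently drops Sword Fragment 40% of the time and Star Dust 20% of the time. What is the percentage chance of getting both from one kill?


For independent events, P(both) = P(A) * P(B)
= 40% * 20%
= 800 / 100 %
= 8.0%

8.0%


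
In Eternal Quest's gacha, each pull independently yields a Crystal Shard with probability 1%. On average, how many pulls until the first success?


Expected pulls for a geometric distribution = 1/p = 100 / rate%
= 100 / 1
= 100.0

100.0 pulls


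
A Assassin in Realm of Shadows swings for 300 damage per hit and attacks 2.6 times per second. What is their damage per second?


DPS = damage * attack_speed
= 300 * 2.6
= 780.0

780.0 DPS


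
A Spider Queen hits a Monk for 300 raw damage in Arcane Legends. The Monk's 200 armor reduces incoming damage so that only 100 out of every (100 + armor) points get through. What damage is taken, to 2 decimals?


actual = 300 * 100 / (100 + 200)
= 300 * 100 / 300
= 30000 / 300
= 100.00

100.00 damage


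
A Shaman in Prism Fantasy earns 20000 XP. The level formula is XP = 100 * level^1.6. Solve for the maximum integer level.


XP = 100 * level^1.6, so level = (XP / 100)^(1/1.6)
= (20000 / 100)^(1/1.6)
= 200.0^0.625
= 27.4248
Floor: level = 27

level 27


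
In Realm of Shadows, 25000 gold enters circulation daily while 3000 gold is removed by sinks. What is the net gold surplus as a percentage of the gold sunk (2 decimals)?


Net gold = 25000 - 3000 = 22000
Inflation rate = net / sunk * 100 = 22000 / 3000 * 100
= 7.333333 * 100
= 733.33%

733.33%


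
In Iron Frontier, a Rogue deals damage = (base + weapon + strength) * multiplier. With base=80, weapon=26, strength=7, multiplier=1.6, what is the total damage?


Sum base + weapon + str = 80 + 26 + 7 = 113
Multiply by 1.6:
113 * 1.6 = 180.8

180.8 damage


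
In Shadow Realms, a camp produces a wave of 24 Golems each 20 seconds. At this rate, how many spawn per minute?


Spawns per minute = count * (60 / interval)
= 24 * (60 / 20)
= 24 * 3.0
= 72.0

72.0 per minute


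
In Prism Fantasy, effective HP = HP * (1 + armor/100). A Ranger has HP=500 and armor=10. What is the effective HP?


EHP = 500 * (1 + 10/100)
= 500 * (1 + 0.1)
= 500 * 1.1
= 550.0

550.0 EHP


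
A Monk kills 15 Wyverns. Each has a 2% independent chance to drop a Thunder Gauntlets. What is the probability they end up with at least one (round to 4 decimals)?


P(at least one) = 1 - P(none) = 1 - (1-p)^n
p = 2/100 = 0.02
1 - p = 0.98
(1 - p)^15 = 0.98^15 = 0.738569
P(at least one) = 1 - 0.738569 = 0.2614

0.2614


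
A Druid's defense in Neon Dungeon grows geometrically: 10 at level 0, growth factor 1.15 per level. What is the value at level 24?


value = base * growth^level
= 10 * 1.15^24
= 10 * 28.625176
= 286.25

286.25 defense


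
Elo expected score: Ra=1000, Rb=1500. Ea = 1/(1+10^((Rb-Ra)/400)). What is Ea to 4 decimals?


Elo expected score: Ea = 1/(1 + 10^((Rb-Ra)/400))
Rb - Ra = 1500 - 1000 = 500
(Rb-Ra)/400 = 500/400 = 1.25
10^1.25 = 17.782794
Ea = 1/(1 + 17.782794) = 1/18.782794 = 0.0532

0.0532


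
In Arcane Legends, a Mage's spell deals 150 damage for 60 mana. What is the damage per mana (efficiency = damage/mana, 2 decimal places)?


Efficiency = damage / mana
= 150 / 60
= 2.50

2.50 dmg/mana


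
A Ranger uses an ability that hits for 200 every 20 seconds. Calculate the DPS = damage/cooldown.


DPS = damage / cooldown
= 200 / 20
= 10.00

10.00 DPS


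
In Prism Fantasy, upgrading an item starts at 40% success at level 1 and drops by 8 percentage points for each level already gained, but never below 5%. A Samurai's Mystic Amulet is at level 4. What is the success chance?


raw_rate = 40 - 8 * (4 - 1)
= 40 - 8 * 3
= 40 - 24
= 16
Apply floor: max(16, 5) = 16%

16%


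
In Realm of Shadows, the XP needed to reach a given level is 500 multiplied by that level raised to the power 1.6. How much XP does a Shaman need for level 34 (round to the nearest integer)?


XP = 500 * level^1.6
Substitute level = 34:
XP = 500 * 34^1.6
= 500 * 282.0761
= 141038

141038 XP


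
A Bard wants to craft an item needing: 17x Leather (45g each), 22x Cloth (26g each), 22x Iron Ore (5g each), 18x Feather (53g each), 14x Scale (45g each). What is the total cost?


Cost breakdown:
  Leather: 17 * 45 = 765
  Cloth: 22 * 26 = 572
  Iron Ore: 22 * 5 = 110
  Feather: 18 * 53 = 954
  Scale: 14 * 45 = 630
Total = 765 + 572 + 110 + 954 + 630 = 3031

3031 gold


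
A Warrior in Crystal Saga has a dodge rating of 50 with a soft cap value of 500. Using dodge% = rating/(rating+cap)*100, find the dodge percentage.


dodge% = 50 / (50 + 500) * 100
= 50 / 550 * 100
= 0.090909 * 100
= 9.09%

9.09%


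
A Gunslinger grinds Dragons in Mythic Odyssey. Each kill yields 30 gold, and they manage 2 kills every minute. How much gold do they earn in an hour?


Gold per minute = 30 * 2 = 60
Gold per hour = 60 * 60 = 3600

3600 gold/hour


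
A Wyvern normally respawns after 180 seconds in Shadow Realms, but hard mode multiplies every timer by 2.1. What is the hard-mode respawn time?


Respawn time = base * multiplier
= 180 * 2.1
= 378.0 seconds

378.0 seconds


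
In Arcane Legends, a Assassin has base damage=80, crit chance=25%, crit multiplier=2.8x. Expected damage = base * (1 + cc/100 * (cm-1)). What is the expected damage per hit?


E[dmg] = base * (1 + crit_chance * (crit_mult - 1))
cc as decimal = 25/100 = 0.25
cm - 1 = 2.8 - 1 = 1.8
Bonus factor = 0.25 * 1.8 = 0.45
Total multiplier = 1 + 0.45 = 1.45
Expected damage = 80 * 1.45 = 116.00

116.00 damage


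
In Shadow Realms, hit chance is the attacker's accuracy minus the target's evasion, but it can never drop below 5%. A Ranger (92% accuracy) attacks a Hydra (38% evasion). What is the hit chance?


accuracy - evasion = 92 - 38 = 54
Apply floor: max(54, 5) = 54
Hit chance = 54%

54%


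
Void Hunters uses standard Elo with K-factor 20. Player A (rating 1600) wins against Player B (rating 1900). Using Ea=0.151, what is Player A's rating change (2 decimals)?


Elo update: delta = K * (S - Ea), where S = 1 (wins)
S - Ea = 1 - 0.151 = 0.849
Rating change = 20 * 0.849
= 16.98

16.98 rating points


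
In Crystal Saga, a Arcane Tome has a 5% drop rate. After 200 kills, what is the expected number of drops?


Expected drops = kills * (drop_rate / 100)
= 200 * (5 / 100)
= 200 * 0.05
= 10.0

10.0 drops


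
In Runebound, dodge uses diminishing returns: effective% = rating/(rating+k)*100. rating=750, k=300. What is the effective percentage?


effective% = rating / (rating + k) * 100
= 750 / (750 + 300) * 100
= 750 / 1050 * 100
= 0.714286 * 100
= 71.43%

71.43%


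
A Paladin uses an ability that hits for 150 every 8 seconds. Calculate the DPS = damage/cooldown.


DPS = damage / cooldown
= 150 / 8
= 18.75

18.75 DPS


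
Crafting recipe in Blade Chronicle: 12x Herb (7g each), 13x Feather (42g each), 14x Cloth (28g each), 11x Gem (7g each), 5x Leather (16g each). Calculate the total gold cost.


Cost breakdown:
  Herb: 12 * 7 = 84
  Feather: 13 * 42 = 546
  Cloth: 14 * 28 = 392
  Gem: 11 * 7 = 77
  Leather: 5 * 16 = 80
Total = 84 + 546 + 392 + 77 + 80 = 1179

1179 gold


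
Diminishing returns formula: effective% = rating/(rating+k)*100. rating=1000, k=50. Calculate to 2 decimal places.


effective% = rating / (rating + k) * 100
= 1000 / (1000 + 50) * 100
= 1000 / 1050 * 100
= 0.952381 * 100
= 95.24%

95.24%


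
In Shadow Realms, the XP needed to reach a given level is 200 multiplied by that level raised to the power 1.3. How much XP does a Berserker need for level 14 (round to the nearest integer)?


XP = 200 * level^1.3
Substitute level = 14:
XP = 200 * 14^1.3
= 200 * 30.9006
= 6180

6180 XP


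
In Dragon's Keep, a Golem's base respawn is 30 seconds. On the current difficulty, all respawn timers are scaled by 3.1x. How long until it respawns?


Respawn time = base * multiplier
= 30 * 3.1
= 93.0 seconds

93.0 seconds


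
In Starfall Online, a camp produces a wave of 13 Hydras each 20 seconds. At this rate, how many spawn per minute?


Spawns per minute = count * (60 / interval)
= 13 * (60 / 20)
= 13 * 3.0
= 39.0

39.0 per minute


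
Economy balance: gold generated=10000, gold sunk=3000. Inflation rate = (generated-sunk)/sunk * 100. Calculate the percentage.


Net gold = 10000 - 3000 = 7000
Inflation rate = net / sunk * 100 = 7000 / 3000 * 100
= 2.333333 * 100
= 233.33%

233.33%


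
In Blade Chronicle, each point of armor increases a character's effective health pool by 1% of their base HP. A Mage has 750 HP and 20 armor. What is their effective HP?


EHP = 750 * (1 + 20/100)
= 750 * (1 + 0.2)
= 750 * 1.2
= 900.0

900.0 EHP


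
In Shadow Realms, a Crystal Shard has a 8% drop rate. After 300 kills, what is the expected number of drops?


Expected drops = kills * (drop_rate / 100)
= 300 * (8 / 100)
= 300 * 0.08
= 24.0

24.0 drops


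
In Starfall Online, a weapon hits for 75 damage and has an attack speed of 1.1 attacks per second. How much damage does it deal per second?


DPS = damage * attack_speed
= 75 * 1.1
= 82.5

82.5 DPS


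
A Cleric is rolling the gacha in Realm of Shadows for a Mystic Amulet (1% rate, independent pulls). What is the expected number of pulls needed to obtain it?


Expected pulls for a geometric distribution = 1/p = 100 / rate%
= 100 / 1
= 100.0

100.0 pulls


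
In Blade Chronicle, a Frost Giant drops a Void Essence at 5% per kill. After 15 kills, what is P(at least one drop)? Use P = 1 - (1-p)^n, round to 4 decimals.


P(at least one) = 1 - P(none) = 1 - (1-p)^n
p = 5/100 = 0.05
1 - p = 0.95
(1 - p)^15 = 0.95^15 = 0.463291
P(at least one) = 1 - 0.463291 = 0.5367

0.5367


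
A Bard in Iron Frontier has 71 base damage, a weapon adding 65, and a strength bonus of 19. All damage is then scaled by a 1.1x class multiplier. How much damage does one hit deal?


Sum base + weapon + str = 71 + 65 + 19 = 155
Multiply by 1.1:
155 * 1.1 = 170.5

170.5 damage


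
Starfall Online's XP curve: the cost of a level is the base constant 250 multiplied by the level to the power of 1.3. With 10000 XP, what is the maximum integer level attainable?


XP = 250 * level^1.3, so level = (XP / 250)^(1/1.3)
= (10000 / 250)^(1/1.3)
= 40.0^0.7692
= 17.0747
Floor: level = 17

level 17


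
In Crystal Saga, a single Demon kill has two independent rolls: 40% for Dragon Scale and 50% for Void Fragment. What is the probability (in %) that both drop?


For independent events, P(both) = P(A) * P(B)
= 40% * 50%
= 2000 / 100 %
= 20.0%

20.0%


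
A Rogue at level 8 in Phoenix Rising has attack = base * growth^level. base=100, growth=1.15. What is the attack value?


value = base * growth^level
= 100 * 1.15^8
= 100 * 3.059023
= 305.90

305.90 attack


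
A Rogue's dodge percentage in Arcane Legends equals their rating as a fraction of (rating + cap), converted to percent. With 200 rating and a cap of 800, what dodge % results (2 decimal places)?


dodge% = 200 / (200 + 800) * 100
= 200 / 1000 * 100
= 0.2 * 100
= 20.00%

20.00%


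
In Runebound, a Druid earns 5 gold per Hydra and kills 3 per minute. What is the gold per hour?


Gold per minute = 5 * 3 = 15
Gold per hour = 15 * 60 = 900

900 gold/hour


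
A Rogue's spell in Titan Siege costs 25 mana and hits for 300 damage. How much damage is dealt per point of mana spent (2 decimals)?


Efficiency = damage / mana
= 300 / 25
= 12.00

12.00 dmg/mana


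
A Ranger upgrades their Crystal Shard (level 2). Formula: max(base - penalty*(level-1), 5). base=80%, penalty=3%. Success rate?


raw_rate = 80 - 3 * (2 - 1)
= 80 - 3 * 1
= 80 - 3
= 77
Apply floor: max(77, 5) = 77%

77%


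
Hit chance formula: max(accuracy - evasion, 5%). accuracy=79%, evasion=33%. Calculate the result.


accuracy - evasion = 79 - 33 = 46
Apply floor: max(46, 5) = 46
Hit chance = 46%

46%


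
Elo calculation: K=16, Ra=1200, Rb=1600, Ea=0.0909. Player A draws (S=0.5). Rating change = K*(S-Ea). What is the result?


Elo update: delta = K * (S - Ea), where S = 0.5 (draws)
S - Ea = 0.5 - 0.0909 = 0.4091
Rating change = 16 * 0.4091
= 6.55

6.55 rating points


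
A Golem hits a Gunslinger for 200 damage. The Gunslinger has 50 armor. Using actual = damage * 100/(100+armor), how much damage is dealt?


actual = 200 * 100 / (100 + 50)
= 200 * 100 / 150
= 20000 / 150
= 133.33

133.33 damage


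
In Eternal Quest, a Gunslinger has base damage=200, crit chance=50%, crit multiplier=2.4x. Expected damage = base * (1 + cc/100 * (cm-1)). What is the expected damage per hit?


E[dmg] = base * (1 + crit_chance * (crit_mult - 1))
cc as decimal = 50/100 = 0.5
cm - 1 = 2.4 - 1 = 1.4
Bonus factor = 0.5 * 1.4 = 0.7
Total multiplier = 1 + 0.7 = 1.7
Expected damage = 200 * 1.7 = 340.00

340.00 damage


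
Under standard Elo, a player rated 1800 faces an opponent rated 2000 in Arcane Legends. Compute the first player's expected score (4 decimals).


Elo expected score: Ea = 1/(1 + 10^((Rb-Ra)/400))
Rb - Ra = 2000 - 1800 = 200
(Rb-Ra)/400 = 200/400 = 0.5
10^0.5 = 3.162278
Ea = 1/(1 + 3.162278) = 1/4.162278 = 0.2403

0.2403


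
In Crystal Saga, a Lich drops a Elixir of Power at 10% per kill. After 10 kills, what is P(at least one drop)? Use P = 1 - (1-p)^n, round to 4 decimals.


P(at least one) = 1 - P(none) = 1 - (1-p)^n
p = 10/100 = 0.1
1 - p = 0.9
(1 - p)^10 = 0.9^10 = 0.348678
P(at least one) = 1 - 0.348678 = 0.6513

0.6513


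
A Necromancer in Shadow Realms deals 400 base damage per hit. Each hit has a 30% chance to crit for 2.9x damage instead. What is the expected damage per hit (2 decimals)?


E[dmg] = base * (1 + crit_chance * (crit_mult - 1))
cc as decimal = 30/100 = 0.3
cm - 1 = 2.9 - 1 = 1.9
Bonus factor = 0.3 * 1.9 = 0.57
Total multiplier = 1 + 0.57 = 1.57
Expected damage = 400 * 1.57 = 628.00

628.00 damage


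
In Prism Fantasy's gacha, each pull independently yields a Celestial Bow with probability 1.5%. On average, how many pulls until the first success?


Expected pulls for a geometric distribution = 1/p = 100 / rate%
= 100 / 1.5
= 66.67

66.67 pulls


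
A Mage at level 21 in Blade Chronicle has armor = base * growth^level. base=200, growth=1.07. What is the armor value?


value = base * growth^level
= 200 * 1.07^21
= 200 * 4.140562
= 828.11

828.11 armor


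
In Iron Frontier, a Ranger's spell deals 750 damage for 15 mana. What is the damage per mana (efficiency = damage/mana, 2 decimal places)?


Efficiency = damage / mana
= 750 / 15
= 50.00

50.00 dmg/mana


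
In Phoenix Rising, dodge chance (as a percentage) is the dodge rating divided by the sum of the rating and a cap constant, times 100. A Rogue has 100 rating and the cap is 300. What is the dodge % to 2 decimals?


dodge% = 100 / (100 + 300) * 100
= 100 / 400 * 100
= 0.25 * 100
= 25.00%

25.00%


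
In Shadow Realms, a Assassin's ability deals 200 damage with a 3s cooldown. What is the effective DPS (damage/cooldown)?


DPS = damage / cooldown
= 200 / 3
= 66.67

66.67 DPS


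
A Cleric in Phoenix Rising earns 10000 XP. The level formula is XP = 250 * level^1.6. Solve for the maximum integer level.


XP = 250 * level^1.6, so level = (XP / 250)^(1/1.6)
= (10000 / 250)^(1/1.6)
= 40.0^0.625
= 10.0297
Floor: level = 10

level 10


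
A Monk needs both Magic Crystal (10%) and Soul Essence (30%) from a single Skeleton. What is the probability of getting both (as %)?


For independent events, P(both) = P(A) * P(B)
= 10% * 30%
= 300 / 100 %
= 3.0%

3.0%


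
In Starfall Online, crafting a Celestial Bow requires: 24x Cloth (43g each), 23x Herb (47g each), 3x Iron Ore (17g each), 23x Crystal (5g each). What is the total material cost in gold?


Cost breakdown:
  Cloth: 24 * 43 = 1032
  Herb: 23 * 47 = 1081
  Iron Ore: 3 * 17 = 51
  Crystal: 23 * 5 = 115
Total = 1032 + 1081 + 51 + 115 = 2279

2279 gold


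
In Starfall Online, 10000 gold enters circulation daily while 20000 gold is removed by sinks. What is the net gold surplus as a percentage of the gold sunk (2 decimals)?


Net gold = 10000 - 20000 = -10000
Inflation rate = net / sunk * 100 = -10000 / 20000 * 100
= -0.5 * 100
= -50.00%

-50.00%


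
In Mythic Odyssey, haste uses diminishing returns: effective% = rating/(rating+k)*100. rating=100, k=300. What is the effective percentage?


effective% = rating / (rating + k) * 100
= 100 / (100 + 300) * 100
= 100 / 400 * 100
= 0.25 * 100
= 25.00%

25.00%


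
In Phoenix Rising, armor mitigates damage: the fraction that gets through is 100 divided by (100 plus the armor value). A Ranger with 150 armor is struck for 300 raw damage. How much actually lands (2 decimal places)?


actual = 300 * 100 / (100 + 150)
= 300 * 100 / 250
= 30000 / 250
= 120.00

120.00 damage


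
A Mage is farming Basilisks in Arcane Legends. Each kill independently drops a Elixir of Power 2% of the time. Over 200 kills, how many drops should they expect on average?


Expected drops = kills * (drop_rate / 100)
= 200 * (2 / 100)
= 200 * 0.02
= 4.0

4.0 drops


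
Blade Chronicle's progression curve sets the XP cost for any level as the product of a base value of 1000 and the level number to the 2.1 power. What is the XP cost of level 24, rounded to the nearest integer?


XP = 1000 * level^2.1
Substitute level = 24:
XP = 1000 * 24^2.1
= 1000 * 791.4867
= 791487

791487 XP


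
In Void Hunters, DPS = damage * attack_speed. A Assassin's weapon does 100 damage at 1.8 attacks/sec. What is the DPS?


DPS = damage * attack_speed
= 100 * 1.8
= 180.0

180.0 DPS


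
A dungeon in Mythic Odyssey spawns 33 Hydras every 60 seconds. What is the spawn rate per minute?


Spawns per minute = count * (60 / interval)
= 33 * (60 / 60)
= 33 * 1.0
= 33.0

33.0 per minute
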